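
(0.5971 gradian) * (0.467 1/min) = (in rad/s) 7.3e-05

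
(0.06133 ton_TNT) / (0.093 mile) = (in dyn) 1.714e+11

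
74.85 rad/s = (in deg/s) 4289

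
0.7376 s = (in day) 8.537e-06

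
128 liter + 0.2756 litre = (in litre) 128.3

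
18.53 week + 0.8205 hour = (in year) 0.3555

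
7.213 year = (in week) 376.1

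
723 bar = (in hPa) 7.23e+05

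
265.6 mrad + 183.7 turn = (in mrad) 1.154e+06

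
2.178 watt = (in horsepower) 0.002921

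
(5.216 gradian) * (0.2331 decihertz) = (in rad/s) 0.00191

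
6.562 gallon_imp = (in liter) 29.83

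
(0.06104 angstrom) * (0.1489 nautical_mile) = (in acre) 4.159e-13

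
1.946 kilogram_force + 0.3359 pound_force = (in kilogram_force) 2.098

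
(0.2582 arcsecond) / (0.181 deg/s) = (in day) 4.586e-09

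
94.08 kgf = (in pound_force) 207.4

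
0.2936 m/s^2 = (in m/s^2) 0.2936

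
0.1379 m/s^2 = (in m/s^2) 0.1379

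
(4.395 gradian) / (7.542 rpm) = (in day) 1.012e-06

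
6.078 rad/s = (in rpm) 58.04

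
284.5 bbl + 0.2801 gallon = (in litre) 4.523e+04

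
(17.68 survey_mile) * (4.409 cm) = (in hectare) 0.1255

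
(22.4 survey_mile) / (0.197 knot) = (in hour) 98.81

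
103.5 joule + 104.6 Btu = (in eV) 6.895e+23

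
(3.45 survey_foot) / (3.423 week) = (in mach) 1.492e-09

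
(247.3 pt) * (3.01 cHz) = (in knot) 0.005105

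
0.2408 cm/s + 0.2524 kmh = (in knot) 0.141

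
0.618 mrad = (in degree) 0.03541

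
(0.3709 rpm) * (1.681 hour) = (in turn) 37.41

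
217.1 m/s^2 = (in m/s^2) 217.1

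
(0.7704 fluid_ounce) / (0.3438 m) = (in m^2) 6.627e-05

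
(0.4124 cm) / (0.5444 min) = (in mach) 3.708e-07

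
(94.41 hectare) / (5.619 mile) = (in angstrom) 1.044e+12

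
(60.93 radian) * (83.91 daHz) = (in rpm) 4.882e+05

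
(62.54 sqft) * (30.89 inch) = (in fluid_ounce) 1.541e+05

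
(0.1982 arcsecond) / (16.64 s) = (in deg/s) 3.309e-06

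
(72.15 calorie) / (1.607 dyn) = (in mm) 1.879e+10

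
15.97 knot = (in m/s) 8.216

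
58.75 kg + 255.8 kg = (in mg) 3.146e+08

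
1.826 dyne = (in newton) 1.826e-05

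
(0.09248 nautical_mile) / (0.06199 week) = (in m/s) 0.004568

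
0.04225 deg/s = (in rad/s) 0.0007374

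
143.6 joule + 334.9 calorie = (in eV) 9.642e+21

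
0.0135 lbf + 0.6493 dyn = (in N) 0.06006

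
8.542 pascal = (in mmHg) 0.06407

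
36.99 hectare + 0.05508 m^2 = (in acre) 91.4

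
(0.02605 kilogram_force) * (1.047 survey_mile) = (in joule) 430.5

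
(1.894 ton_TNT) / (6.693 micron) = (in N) 1.184e+15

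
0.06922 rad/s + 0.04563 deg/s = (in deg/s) 4.012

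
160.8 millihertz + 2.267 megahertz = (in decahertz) 2.267e+05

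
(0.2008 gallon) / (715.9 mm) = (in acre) 2.624e-07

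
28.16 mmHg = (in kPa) 3.754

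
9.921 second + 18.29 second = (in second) 28.21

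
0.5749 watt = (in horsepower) 0.000771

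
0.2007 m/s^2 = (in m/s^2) 0.2007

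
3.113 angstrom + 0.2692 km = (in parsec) 8.724e-15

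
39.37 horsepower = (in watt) 2.936e+04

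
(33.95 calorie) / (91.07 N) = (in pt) 4421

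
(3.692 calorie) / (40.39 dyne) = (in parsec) 1.239e-12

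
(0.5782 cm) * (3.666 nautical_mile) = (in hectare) 0.003926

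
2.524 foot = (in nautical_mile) 0.0004154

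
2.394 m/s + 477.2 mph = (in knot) 419.3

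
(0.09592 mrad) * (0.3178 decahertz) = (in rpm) 0.002911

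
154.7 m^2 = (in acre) 0.03823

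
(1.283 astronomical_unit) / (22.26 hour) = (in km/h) 8.622e+06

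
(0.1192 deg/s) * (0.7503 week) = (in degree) 5.409e+04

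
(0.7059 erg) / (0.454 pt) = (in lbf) 9.908e-05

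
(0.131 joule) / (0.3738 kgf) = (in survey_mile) 2.221e-05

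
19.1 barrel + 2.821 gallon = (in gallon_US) 805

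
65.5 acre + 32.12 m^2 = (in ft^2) 2.854e+06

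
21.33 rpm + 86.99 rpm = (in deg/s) 649.9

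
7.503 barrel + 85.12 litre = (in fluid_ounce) 4.321e+04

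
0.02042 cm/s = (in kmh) 0.0007351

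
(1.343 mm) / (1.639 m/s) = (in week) 1.355e-09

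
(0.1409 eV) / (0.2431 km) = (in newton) 9.286e-23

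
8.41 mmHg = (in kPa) 1.121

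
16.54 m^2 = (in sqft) 178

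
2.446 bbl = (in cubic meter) 0.3889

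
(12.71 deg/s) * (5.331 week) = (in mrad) 7.152e+08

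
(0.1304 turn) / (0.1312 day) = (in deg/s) 0.004141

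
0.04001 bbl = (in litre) 6.361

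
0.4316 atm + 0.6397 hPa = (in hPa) 438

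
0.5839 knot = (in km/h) 1.081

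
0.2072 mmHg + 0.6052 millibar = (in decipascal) 881.4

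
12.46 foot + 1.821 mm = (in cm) 380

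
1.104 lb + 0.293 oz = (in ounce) 17.96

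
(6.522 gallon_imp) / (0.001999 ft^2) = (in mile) 0.0992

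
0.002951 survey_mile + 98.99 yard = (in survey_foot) 312.6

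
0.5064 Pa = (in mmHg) 0.003798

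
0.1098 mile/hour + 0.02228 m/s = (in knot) 0.1387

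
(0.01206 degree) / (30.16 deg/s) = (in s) 0.0003999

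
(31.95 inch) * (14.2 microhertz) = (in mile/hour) 2.578e-05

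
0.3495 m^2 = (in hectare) 3.495e-05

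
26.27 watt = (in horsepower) 0.03523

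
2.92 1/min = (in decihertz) 0.4867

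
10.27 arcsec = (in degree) 0.002853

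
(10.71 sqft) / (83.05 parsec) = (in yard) 4.246e-19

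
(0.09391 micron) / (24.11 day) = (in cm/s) 4.508e-12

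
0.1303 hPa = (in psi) 0.00189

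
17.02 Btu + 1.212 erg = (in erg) 1.796e+11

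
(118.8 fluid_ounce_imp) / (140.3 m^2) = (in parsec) 7.797e-22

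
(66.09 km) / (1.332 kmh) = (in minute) 2977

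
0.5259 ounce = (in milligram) 1.491e+04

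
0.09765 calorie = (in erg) 4.086e+06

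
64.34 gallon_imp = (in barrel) 1.84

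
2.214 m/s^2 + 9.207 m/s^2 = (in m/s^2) 11.42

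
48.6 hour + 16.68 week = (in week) 16.97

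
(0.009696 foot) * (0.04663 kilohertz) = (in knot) 0.2679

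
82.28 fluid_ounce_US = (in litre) 2.433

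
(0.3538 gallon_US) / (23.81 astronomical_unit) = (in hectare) 3.76e-20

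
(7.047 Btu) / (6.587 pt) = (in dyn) 3.2e+11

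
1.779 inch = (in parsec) 1.464e-18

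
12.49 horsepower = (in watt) 9314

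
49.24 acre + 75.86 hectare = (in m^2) 9.579e+05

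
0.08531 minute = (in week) 8.463e-06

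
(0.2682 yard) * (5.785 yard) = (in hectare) 0.0001297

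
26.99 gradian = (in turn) 0.06748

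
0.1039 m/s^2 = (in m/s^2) 0.1039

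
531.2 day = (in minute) 7.649e+05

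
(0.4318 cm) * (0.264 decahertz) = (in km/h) 0.04104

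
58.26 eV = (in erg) 9.334e-11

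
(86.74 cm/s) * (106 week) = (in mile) 3.455e+04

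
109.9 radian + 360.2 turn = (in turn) 377.7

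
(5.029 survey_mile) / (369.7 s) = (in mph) 48.97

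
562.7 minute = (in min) 562.7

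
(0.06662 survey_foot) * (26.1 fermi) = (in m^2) 5.3e-16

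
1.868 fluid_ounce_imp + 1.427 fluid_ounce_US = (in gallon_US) 0.02517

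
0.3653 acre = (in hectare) 0.1478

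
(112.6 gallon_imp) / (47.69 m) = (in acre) 2.652e-06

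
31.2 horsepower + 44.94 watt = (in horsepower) 31.26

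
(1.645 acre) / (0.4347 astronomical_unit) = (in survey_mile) 6.361e-11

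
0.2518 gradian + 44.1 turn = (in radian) 277.1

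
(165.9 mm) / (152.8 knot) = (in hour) 5.862e-07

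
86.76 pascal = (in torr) 0.6508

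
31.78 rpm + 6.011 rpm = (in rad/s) 3.957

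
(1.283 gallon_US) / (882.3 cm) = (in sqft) 0.005925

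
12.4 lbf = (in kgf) 5.625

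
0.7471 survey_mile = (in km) 1.202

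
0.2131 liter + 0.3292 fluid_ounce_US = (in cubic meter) 0.0002228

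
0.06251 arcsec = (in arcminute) 0.001042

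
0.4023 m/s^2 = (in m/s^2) 0.4023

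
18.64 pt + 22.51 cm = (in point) 656.7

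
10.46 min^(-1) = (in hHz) 0.001743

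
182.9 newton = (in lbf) 41.12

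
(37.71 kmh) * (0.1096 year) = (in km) 3.621e+04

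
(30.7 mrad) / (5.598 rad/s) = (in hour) 1.523e-06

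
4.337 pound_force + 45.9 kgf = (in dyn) 4.694e+07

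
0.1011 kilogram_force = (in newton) 0.9915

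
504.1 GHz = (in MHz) 5.041e+05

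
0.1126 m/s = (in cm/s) 11.26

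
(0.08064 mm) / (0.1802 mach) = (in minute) 2.19e-08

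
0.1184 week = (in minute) 1193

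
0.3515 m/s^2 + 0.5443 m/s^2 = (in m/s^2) 0.8958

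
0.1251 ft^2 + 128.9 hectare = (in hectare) 128.9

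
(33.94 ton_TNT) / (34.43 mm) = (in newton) 4.124e+12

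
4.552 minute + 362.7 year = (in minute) 1.906e+08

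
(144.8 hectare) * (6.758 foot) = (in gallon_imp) 6.561e+08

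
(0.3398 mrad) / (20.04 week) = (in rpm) 2.677e-10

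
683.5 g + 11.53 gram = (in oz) 24.52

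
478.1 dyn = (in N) 0.004781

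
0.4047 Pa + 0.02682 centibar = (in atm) 0.0002687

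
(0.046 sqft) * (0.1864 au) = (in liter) 1.192e+11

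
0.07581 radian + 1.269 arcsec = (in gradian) 4.827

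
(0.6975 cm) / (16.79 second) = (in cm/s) 0.04154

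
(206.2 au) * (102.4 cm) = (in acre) 7.805e+09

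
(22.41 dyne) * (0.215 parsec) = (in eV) 9.279e+30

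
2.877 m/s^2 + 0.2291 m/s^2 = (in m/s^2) 3.106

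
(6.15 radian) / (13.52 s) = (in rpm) 4.344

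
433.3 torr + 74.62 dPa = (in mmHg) 433.4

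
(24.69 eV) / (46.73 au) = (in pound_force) 1.272e-31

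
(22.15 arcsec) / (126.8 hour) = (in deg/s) 1.348e-08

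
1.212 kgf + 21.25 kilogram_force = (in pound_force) 49.52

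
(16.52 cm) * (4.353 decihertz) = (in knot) 0.1398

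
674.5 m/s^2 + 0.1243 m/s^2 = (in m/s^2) 674.6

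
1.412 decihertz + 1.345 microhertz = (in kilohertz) 0.0001412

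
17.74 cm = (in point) 502.9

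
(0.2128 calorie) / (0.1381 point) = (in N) 1.828e+04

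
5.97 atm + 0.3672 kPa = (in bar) 6.053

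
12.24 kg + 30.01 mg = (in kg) 12.24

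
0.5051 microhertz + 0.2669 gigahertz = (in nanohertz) 2.669e+17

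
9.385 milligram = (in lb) 2.069e-05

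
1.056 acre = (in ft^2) 4.6e+04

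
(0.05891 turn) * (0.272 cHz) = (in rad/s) 0.001007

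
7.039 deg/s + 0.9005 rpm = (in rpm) 2.074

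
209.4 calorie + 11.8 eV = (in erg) 8.761e+09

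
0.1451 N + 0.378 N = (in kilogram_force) 0.05334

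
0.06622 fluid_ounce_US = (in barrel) 1.232e-05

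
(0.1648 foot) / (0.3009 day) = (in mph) 4.322e-06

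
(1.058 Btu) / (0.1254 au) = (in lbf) 1.338e-08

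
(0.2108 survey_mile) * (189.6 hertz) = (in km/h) 2.316e+05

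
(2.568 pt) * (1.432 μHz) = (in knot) 2.522e-09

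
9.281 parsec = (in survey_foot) 9.396e+17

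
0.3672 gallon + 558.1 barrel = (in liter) 8.873e+04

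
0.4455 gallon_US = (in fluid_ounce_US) 57.02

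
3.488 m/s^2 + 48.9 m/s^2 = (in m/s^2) 52.39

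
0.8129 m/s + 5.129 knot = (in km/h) 12.43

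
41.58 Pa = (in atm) 0.0004104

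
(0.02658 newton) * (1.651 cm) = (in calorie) 0.0001049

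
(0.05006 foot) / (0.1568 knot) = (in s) 0.1892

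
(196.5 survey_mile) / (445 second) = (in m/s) 710.6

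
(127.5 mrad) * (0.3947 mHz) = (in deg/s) 0.002883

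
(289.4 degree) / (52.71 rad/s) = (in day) 1.109e-06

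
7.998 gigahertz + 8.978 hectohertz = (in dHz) 7.998e+10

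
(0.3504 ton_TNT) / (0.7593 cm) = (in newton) 1.931e+11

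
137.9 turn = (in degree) 4.964e+04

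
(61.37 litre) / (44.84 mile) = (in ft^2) 9.154e-06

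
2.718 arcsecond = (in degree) 0.000755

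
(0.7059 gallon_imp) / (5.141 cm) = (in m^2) 0.06242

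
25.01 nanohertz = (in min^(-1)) 1.501e-06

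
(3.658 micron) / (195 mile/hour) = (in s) 4.196e-08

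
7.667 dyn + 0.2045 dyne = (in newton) 7.872e-05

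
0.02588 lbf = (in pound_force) 0.02588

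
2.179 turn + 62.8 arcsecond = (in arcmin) 4.707e+04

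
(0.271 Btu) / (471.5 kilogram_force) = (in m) 0.06184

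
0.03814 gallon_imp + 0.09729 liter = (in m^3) 0.0002707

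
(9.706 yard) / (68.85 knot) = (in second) 0.2506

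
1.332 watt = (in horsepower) 0.001786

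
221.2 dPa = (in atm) 0.0002183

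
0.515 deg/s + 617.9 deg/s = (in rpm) 103.1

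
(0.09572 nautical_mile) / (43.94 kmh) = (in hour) 0.004034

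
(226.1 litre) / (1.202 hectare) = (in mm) 0.01881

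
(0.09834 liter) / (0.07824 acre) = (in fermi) 3.106e+08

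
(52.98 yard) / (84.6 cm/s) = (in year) 1.816e-06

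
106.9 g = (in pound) 0.2357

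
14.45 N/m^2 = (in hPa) 0.1445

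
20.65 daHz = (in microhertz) 2.065e+08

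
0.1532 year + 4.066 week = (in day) 84.38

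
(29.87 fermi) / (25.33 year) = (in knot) 7.269e-23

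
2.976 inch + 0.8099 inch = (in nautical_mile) 5.192e-05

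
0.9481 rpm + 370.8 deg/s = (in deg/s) 376.5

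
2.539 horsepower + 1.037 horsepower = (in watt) 2667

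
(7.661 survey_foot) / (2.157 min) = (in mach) 5.299e-05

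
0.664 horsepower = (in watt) 495.1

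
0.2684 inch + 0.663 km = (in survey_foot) 2175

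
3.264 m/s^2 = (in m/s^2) 3.264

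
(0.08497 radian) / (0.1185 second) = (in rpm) 6.847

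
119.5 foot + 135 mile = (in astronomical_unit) 1.453e-06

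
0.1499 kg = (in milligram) 1.499e+05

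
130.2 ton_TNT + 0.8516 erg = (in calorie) 1.302e+11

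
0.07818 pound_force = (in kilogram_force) 0.03546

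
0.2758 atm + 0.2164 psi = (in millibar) 294.4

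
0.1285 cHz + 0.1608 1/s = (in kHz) 0.0001621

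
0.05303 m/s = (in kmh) 0.1909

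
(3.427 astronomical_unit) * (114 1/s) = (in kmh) 2.104e+14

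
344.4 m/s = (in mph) 770.4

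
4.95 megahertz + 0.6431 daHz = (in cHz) 4.95e+08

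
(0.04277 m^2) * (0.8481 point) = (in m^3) 1.28e-05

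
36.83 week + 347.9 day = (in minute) 8.722e+05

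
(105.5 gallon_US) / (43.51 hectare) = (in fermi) 9.179e+08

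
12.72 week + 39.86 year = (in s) 1.265e+09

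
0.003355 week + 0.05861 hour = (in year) 7.103e-05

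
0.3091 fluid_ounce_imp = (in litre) 0.008782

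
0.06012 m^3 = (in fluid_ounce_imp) 2116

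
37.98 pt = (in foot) 0.04396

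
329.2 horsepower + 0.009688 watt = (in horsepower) 329.2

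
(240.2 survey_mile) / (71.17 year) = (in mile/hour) 0.0003853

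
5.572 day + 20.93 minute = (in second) 4.827e+05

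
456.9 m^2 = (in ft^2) 4918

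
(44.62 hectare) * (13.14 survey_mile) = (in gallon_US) 2.493e+12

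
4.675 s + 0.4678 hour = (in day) 0.01955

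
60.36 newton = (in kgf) 6.155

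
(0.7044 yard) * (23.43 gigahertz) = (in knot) 2.934e+10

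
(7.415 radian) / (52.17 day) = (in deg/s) 9.425e-05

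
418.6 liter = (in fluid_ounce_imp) 1.473e+04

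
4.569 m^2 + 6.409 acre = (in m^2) 2.594e+04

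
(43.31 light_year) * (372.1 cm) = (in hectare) 1.525e+14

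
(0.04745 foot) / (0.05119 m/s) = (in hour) 7.848e-05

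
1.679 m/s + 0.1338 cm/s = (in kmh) 6.049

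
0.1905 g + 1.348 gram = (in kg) 0.001538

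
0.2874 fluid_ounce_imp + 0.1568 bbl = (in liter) 24.94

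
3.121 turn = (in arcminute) 6.741e+04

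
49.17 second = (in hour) 0.01366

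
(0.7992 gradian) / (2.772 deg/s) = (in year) 8.228e-09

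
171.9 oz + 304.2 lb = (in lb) 314.9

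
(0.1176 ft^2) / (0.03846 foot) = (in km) 0.000932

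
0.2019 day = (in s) 1.744e+04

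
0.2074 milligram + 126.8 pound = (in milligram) 5.752e+07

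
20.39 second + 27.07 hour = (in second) 9.747e+04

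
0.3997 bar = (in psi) 5.797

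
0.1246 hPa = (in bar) 0.0001246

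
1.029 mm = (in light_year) 1.088e-19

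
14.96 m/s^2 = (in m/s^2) 14.96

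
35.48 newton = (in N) 35.48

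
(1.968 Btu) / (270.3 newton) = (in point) 2.177e+04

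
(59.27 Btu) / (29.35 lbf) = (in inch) 1.886e+04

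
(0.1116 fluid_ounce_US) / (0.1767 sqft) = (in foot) 0.0006596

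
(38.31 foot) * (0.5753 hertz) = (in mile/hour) 15.03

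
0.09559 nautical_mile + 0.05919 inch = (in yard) 193.6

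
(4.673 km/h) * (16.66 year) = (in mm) 6.82e+11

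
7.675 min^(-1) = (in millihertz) 127.9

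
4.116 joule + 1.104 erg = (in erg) 4.116e+07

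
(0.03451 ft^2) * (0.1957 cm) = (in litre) 0.006274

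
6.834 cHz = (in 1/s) 0.06834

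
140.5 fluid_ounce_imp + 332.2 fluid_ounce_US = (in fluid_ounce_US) 467.2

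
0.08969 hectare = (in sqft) 9654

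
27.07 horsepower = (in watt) 2.019e+04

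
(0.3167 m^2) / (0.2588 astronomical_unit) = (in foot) 2.684e-11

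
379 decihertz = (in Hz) 37.9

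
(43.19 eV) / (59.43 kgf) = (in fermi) 1.187e-05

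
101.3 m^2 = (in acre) 0.02503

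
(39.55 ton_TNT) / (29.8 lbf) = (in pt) 3.539e+12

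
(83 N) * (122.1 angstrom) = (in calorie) 2.422e-07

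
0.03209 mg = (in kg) 3.209e-08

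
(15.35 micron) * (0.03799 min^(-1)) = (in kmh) 3.499e-08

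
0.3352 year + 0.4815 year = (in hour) 7154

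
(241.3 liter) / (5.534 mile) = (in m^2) 2.709e-05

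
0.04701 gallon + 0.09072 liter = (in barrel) 0.00169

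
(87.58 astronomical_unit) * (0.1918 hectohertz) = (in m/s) 2.513e+14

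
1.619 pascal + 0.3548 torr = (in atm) 0.0004828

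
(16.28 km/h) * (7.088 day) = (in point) 7.85e+09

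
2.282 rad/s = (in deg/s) 130.7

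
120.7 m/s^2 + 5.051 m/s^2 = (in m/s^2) 125.8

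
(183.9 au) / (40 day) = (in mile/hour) 1.781e+07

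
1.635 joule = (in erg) 1.635e+07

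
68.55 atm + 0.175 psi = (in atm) 68.56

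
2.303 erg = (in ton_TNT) 5.504e-17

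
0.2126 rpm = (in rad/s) 0.02226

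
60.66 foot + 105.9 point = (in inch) 729.4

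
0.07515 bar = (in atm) 0.07417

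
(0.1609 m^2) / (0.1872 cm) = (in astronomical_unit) 5.745e-10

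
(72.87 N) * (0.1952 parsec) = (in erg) 4.389e+24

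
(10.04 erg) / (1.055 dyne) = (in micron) 9.517e+04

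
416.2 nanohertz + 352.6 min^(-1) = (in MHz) 5.877e-06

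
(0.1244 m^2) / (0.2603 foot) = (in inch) 61.73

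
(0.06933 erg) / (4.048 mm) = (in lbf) 3.85e-07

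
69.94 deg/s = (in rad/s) 1.221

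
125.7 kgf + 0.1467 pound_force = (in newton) 1233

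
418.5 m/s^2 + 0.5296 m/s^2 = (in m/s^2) 419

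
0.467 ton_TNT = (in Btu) 1.852e+06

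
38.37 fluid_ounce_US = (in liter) 1.135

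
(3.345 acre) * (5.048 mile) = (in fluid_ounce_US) 3.719e+12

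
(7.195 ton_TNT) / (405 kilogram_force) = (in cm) 7.58e+08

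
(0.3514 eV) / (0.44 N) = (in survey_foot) 4.198e-19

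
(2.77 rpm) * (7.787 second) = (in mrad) 2259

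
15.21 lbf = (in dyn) 6.766e+06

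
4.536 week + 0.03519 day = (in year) 0.08709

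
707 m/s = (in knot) 1374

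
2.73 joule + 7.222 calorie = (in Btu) 0.03123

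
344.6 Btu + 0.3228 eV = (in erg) 3.636e+12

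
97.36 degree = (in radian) 1.699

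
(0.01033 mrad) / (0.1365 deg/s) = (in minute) 7.227e-05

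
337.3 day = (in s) 2.914e+07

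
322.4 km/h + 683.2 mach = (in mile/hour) 5.206e+05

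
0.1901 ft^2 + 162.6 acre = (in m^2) 6.58e+05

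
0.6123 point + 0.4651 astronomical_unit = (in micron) 6.958e+16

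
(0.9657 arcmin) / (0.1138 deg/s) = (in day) 1.637e-06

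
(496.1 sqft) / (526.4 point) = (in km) 0.2482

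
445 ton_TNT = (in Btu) 1.765e+09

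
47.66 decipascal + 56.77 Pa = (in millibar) 0.6154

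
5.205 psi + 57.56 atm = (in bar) 58.68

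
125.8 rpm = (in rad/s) 13.17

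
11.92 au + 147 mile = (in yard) 1.95e+12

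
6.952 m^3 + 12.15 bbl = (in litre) 8884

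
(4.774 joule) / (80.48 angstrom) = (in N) 5.932e+08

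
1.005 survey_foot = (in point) 868.3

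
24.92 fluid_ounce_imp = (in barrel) 0.004454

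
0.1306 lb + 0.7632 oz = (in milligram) 8.088e+04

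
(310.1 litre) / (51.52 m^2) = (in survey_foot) 0.01975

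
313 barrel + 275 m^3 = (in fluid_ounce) 1.098e+07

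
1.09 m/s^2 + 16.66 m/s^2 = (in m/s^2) 17.75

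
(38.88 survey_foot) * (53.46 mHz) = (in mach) 0.001861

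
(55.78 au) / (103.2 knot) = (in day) 1.819e+06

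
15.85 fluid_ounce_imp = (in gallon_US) 0.119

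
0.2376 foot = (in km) 7.242e-05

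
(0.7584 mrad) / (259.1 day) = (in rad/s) 3.388e-11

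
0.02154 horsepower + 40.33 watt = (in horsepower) 0.07562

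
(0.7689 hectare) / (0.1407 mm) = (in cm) 5.465e+09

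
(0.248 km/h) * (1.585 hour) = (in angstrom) 3.931e+12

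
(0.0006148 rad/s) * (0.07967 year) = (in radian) 1545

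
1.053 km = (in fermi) 1.053e+18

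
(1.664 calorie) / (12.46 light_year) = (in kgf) 6.023e-18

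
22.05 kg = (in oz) 777.8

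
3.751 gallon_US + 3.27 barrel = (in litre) 534.1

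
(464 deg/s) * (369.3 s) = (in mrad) 2.991e+06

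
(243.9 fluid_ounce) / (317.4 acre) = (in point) 1.592e-05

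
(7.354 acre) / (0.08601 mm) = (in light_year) 3.657e-08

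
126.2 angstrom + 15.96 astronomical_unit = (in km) 2.388e+09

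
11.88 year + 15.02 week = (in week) 634.5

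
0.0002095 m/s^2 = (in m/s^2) 0.0002095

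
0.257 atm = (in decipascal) 2.604e+05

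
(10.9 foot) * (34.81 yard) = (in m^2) 105.8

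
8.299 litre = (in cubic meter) 0.008299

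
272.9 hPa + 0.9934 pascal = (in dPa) 2.729e+05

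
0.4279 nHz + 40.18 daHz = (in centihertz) 4.018e+04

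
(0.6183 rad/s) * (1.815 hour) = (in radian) 4040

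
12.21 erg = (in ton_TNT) 2.918e-16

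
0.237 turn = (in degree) 85.32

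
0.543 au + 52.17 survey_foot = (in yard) 8.884e+10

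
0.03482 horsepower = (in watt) 25.97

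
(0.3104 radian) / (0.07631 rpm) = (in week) 6.422e-05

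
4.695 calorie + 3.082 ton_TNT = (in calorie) 3.082e+09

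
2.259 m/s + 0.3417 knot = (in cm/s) 243.5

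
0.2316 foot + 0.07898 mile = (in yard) 139.1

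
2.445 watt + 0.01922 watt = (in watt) 2.464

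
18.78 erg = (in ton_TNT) 4.489e-16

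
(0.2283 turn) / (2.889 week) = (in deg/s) 4.704e-05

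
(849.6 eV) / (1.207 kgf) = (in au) 7.687e-29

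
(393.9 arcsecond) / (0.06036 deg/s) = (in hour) 0.0005035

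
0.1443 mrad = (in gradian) 0.009186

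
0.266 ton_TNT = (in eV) 6.946e+27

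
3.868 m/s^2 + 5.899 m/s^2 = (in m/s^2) 9.767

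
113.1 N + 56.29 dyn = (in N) 113.1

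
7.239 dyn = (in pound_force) 1.627e-05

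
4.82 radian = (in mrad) 4820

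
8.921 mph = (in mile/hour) 8.921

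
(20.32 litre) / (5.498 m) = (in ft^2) 0.03978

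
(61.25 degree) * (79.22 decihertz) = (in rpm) 80.87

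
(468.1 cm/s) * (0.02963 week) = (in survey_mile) 52.12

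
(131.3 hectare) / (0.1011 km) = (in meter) 1.299e+04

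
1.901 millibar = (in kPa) 0.1901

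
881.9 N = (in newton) 881.9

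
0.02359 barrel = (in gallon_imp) 0.825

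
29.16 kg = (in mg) 2.916e+07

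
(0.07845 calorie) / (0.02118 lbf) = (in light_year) 3.683e-16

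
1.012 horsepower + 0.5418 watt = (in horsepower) 1.013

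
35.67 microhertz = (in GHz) 3.567e-14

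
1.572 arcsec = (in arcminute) 0.0262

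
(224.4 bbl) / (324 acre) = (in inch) 0.001071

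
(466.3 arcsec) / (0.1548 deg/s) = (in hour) 0.0002324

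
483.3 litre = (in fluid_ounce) 1.634e+04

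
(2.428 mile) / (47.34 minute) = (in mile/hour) 3.077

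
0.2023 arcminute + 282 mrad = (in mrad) 282.1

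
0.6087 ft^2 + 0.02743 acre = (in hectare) 0.01111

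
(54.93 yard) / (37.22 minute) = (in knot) 0.04372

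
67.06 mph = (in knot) 58.27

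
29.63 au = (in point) 1.256e+16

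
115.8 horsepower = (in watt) 8.635e+04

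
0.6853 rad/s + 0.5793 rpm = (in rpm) 7.123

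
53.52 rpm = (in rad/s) 5.605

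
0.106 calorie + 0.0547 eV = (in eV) 2.768e+18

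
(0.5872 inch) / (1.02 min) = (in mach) 7.157e-07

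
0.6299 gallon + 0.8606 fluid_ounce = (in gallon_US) 0.6366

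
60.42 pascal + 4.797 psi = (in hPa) 331.3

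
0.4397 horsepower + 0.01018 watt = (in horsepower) 0.4397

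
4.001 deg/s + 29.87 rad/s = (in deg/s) 1715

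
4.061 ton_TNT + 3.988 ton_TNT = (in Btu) 3.192e+07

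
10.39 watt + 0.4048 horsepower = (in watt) 312.2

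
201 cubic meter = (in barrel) 1264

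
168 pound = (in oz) 2688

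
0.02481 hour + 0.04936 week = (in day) 0.3466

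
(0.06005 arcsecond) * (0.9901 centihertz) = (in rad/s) 2.882e-09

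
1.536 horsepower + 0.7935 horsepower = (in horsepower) 2.329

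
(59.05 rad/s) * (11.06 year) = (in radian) 2.06e+10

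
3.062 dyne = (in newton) 3.062e-05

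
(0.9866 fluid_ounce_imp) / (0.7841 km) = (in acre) 8.834e-12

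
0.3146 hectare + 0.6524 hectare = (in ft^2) 1.041e+05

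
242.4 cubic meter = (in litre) 2.424e+05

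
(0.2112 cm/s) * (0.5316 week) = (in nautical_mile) 0.3666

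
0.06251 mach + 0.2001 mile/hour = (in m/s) 21.37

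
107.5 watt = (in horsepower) 0.1442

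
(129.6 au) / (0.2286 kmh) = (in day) 3.534e+09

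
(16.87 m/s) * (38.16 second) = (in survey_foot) 2112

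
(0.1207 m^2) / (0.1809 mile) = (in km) 4.146e-07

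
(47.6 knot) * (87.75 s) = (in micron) 2.149e+09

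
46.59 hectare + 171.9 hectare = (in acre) 539.9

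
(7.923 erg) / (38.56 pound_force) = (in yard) 5.052e-09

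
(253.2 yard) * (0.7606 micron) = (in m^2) 0.0001761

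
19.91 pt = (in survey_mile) 4.364e-06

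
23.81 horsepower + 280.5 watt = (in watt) 1.804e+04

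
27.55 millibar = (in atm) 0.02719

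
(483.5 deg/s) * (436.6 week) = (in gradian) 1.419e+11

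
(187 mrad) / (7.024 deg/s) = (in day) 1.765e-05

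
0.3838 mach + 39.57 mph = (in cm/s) 1.484e+04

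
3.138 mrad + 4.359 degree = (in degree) 4.539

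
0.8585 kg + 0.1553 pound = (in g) 928.9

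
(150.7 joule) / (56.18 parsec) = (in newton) 8.693e-17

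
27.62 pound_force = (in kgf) 12.53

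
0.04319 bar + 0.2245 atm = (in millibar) 270.7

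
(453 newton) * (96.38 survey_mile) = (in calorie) 1.679e+07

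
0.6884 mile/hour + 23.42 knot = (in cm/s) 1236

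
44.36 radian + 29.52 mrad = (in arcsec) 9.156e+06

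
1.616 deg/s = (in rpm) 0.2693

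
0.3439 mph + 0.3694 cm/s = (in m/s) 0.1574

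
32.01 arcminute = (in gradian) 0.5928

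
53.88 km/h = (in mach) 0.04395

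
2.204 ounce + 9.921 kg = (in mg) 9.983e+06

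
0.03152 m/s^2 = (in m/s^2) 0.03152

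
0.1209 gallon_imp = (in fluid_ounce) 18.58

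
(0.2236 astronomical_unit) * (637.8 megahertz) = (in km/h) 7.68e+19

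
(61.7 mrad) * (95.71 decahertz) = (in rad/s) 59.05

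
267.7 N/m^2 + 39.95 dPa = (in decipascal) 2717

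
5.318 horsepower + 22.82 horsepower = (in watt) 2.098e+04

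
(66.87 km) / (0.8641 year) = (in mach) 7.207e-06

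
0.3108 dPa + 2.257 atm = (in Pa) 2.287e+05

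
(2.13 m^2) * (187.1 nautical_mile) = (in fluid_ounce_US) 2.496e+10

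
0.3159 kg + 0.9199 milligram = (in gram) 315.9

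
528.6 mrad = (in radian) 0.5286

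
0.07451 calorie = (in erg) 3.117e+06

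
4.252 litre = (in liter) 4.252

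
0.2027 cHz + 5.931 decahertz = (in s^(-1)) 59.31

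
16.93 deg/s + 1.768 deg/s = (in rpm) 3.116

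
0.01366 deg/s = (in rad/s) 0.0002384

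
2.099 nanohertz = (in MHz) 2.099e-15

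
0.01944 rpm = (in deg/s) 0.1166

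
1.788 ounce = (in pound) 0.1118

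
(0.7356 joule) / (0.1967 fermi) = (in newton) 3.74e+15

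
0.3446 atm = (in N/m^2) 3.492e+04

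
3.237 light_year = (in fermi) 3.062e+31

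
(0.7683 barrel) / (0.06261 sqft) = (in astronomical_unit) 1.404e-10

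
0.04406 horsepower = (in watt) 32.86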